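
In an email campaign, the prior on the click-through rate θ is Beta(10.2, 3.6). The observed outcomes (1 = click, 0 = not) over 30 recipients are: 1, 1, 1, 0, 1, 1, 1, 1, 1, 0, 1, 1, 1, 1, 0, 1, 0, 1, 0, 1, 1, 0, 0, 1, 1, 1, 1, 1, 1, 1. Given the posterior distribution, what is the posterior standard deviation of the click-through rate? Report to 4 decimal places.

The Beta prior is conjugate to a Binomial/Bernoulli likelihood; the update adds successes to α and failures to β.
Posterior: Beta(α+k, β+n−k) = Beta(10.2+23, 3.6+7) = Beta(33.2, 10.6).
Var = αβ/((α+β)²(α+β+1)) = 33.2·10.6/(43.8²·44.8) = 0.00409466; SD = √0.00409466 = 0.0640.

0.0640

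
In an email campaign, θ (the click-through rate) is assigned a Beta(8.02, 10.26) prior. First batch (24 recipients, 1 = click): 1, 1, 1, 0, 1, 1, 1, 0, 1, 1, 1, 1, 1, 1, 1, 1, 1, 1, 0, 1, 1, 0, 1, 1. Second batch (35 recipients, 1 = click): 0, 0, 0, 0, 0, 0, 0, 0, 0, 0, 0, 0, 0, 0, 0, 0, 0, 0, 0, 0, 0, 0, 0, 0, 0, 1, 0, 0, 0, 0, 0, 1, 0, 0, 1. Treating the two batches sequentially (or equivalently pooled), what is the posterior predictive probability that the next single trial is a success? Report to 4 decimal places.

0.4014

The Beta prior is conjugate to a Binomial/Bernoulli likelihood; the update adds successes to α and failures to β.
After batch 1: Beta(8.02+20, 10.26+4) = Beta(28.02, 14.26).
After batch 2: Beta(28.02+3, 14.26+32) = Beta(31.02, 46.26).
For a single future Bernoulli trial, P(success | data) = α/(α+β) = 0.4014.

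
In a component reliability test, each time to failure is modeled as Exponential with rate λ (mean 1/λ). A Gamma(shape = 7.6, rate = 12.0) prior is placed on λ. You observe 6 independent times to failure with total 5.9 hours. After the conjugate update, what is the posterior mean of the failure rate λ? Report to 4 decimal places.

With a Gamma(shape α, rate β) prior on the exponential rate λ, the posterior after n observations with total T = Σxᵢ is Gamma(α+n, β+T).
Posterior: Gamma(7.6+6, 12.0+5.9) = Gamma(13.6, 17.9).
Posterior mean of λ = α/β = 13.6/17.9 = 0.7598.

0.7598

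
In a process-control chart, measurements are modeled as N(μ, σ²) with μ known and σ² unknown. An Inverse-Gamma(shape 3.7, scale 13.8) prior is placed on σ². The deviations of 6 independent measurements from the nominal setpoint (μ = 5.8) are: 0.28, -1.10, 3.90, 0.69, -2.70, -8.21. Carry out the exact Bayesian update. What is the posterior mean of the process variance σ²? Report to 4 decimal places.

10.4622

With known mean μ and an Inverse-Gamma(α, β) prior on σ², the Normal likelihood is conjugate: posterior is Inv-Gamma(α + n/2, β + Σ(xᵢ−μ)²/2).
Σ(xᵢ−μ)² = (0.28)² + (-1.10)² + (3.90)² + (0.69)² + (-2.70)² + (-8.21)² = 91.6686.
Posterior: Inv-Gamma(3.7 + 6/2, 13.8 + 91.6686/2) = Inv-Gamma(6.70, 59.63430).
E[σ²|data] = β/(α−1) = 59.63430/5.70 = 10.4622.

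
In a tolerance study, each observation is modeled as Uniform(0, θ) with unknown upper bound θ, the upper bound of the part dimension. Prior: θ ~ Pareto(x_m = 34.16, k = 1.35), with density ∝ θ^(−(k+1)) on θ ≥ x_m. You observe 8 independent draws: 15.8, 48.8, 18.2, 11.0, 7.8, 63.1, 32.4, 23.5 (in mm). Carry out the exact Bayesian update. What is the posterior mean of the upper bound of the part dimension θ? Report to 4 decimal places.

70.6569

A Pareto(scale x_m, shape k) prior on the upper bound θ of Uniform(0, θ) is conjugate: posterior is Pareto(max(x_m, max xᵢ), k + n).
Sample maximum = 63.1; prior scale x_m = 34.16 → posterior scale = max = 63.10.
Posterior shape = 1.35 + 8 = 9.35.
E[θ|data] = k·x_m/(k−1) = 9.35·63.10/8.35 = 70.6569.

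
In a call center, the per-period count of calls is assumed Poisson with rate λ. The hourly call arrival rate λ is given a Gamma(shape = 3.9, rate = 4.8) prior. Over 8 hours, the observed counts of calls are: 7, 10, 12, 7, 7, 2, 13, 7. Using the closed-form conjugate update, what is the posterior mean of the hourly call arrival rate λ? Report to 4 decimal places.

5.3828

With a Gamma(shape α, rate β) prior, the Poisson likelihood is conjugate: the posterior is Gamma(α + ΣXᵢ, β + n).
Sum of counts S = 65 over n = 8 hours.
Posterior: Gamma(α+S, β+n) = Gamma(3.9+65, 4.8+8) = Gamma(68.9, 12.8).
Posterior mean = α/β = 68.9/12.8 = 5.3828.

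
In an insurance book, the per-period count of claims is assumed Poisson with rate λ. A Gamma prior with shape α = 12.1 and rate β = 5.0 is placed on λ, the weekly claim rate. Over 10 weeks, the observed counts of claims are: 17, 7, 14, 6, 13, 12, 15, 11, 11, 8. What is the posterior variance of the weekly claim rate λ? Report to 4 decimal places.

With a Gamma(shape α, rate β) prior, the Poisson likelihood is conjugate: the posterior is Gamma(α + ΣXᵢ, β + n).
Sum of counts S = 114 over n = 10 weeks.
Posterior: Gamma(α+S, β+n) = Gamma(12.1+114, 5.0+10) = Gamma(126.1, 15.0).
Var = α/β² = 126.1/15.0² = 0.5604.

0.5604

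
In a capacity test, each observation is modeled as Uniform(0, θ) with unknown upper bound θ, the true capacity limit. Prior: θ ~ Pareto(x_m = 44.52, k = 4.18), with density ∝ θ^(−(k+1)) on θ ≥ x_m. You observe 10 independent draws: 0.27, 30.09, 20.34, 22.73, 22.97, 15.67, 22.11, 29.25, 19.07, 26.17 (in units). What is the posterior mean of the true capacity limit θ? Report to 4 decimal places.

47.8978

A Pareto(scale x_m, shape k) prior on the upper bound θ of Uniform(0, θ) is conjugate: posterior is Pareto(max(x_m, max xᵢ), k + n).
Sample maximum = 30.09; prior scale x_m = 44.52 → posterior scale = max = 44.52.
Posterior shape = 4.18 + 10 = 14.18.
E[θ|data] = k·x_m/(k−1) = 14.18·44.52/13.18 = 47.8978.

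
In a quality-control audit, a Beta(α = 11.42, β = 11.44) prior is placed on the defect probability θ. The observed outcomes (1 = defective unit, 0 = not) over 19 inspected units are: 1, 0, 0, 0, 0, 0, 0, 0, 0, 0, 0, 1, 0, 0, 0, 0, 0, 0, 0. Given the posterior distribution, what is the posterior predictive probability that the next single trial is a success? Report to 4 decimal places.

0.3206

The Beta prior is conjugate to a Binomial/Bernoulli likelihood; the update adds successes to α and failures to β.
Posterior: Beta(α+k, β+n−k) = Beta(11.42+2, 11.44+17) = Beta(13.42, 28.44).
For a single future Bernoulli trial, P(success | data) = α/(α+β) = 0.3206.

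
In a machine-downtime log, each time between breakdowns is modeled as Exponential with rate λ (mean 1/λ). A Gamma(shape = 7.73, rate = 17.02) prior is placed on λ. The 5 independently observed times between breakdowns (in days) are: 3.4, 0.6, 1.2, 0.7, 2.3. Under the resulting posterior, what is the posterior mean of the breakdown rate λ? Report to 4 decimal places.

0.5048

With a Gamma(shape α, rate β) prior on the exponential rate λ, the posterior after n observations with total T = Σxᵢ is Gamma(α+n, β+T).
Sum of observations T = 8.2 days; n = 5.
Posterior: Gamma(7.73+5, 17.02+8.2) = Gamma(12.73, 25.22).
Posterior mean of λ = α/β = 12.73/25.22 = 0.5048.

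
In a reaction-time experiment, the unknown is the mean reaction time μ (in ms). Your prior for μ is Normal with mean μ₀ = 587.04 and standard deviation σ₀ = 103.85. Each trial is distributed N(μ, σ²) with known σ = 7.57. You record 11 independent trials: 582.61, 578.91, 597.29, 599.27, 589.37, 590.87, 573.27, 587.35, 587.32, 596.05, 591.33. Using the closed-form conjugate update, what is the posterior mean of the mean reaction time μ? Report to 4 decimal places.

For Normal data with known variance σ², a Normal(μ₀, σ₀²) prior on μ is conjugate. Posterior precision = 1/σ₀² + n/σ²; posterior mean is the precision-weighted average of μ₀ and x̄.
Σxᵢ = 582.61 + 578.91 + 597.29 + 599.27 + 589.37 + 590.87 + 573.27 + 587.35 + 587.32 + 596.05 + 591.33 = 6473.64, so n·x̄ = 6473.64.
σ₀² = 103.85² = 10784.8225, σ² = 7.57² = 57.3049; σ² + n·σ₀² = 57.3049 + 11·10784.8225 = 118690.3524.
Posterior mean = (μ₀/σ₀² + n·x̄/σ²)/(1/σ₀² + n/σ²) = (σ²·μ₀ + σ₀²·n·x̄)/(σ² + n·σ₀²) = (57.3049·587.04 + 10784.8225·6473.64)/118690.3524 = 69850698.597396/118690.3524 = 588.5120.

588.5120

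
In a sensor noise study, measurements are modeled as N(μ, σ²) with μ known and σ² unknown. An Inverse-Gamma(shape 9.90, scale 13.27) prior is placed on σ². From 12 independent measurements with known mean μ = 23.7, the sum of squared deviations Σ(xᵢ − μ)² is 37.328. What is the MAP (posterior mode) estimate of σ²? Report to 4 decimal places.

1.8896

With known mean μ and an Inverse-Gamma(α, β) prior on σ², the Normal likelihood is conjugate: posterior is Inv-Gamma(α + n/2, β + Σ(xᵢ−μ)²/2).
Posterior: Inv-Gamma(9.90 + 12/2, 13.27 + 37.328/2) = Inv-Gamma(15.90, 31.9340).
Mode = β/(α+1) = 31.9340/16.90 = 1.8896.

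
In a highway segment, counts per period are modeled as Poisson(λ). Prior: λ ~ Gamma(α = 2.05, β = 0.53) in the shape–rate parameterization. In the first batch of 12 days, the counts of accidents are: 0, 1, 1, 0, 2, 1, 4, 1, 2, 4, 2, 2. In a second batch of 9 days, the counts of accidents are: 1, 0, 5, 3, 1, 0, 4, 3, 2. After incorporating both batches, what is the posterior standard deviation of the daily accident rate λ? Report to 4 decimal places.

0.2976

With a Gamma(shape α, rate β) prior, the Poisson likelihood is conjugate: the posterior is Gamma(α + ΣXᵢ, β + n).
Batch 1: sum of counts S = 20 over n = 12 days.
After batch 1: Gamma(α+S, β+n) = Gamma(2.05+20, 0.53+12) = Gamma(22.05, 12.53).
Batch 2: sum of counts S = 19 over n = 9 days.
After batch 2: Gamma(α+S, β+n) = Gamma(22.05+19, 12.53+9) = Gamma(41.05, 21.53).
SD = √α/β = √41.05/21.53 = 0.2976.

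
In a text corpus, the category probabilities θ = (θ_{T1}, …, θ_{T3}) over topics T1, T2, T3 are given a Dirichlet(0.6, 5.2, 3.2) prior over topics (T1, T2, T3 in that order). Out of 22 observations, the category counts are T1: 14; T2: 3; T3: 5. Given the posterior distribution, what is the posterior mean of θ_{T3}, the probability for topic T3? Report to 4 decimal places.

The Dirichlet prior is conjugate to the Multinomial likelihood: each posterior αⱼ = prior αⱼ + observed count nⱼ.
Posterior concentration: (14.6, 8.2, 8.2), total = 31.0.
E[θ_{T3}|data] = α_{T3}/Σα = 8.2/31.0 = 0.2645.

0.2645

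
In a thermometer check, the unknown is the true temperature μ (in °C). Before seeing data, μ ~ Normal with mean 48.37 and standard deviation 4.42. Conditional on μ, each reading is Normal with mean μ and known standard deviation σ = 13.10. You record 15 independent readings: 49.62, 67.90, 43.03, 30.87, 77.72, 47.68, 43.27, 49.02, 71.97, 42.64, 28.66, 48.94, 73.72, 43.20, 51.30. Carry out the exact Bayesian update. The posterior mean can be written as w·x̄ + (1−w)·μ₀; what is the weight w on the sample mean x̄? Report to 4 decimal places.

0.6307

For Normal data with known variance σ², a Normal(μ₀, σ₀²) prior on μ is conjugate. Posterior precision = 1/σ₀² + n/σ²; posterior mean is the precision-weighted average of μ₀ and x̄.
σ₀² = 4.42² = 19.5364, σ² = 13.10² = 171.61. Prior precision 1/σ₀² = 1/19.5364; data precision n/σ² = 15/171.61.
w = (n/σ²)/(1/σ₀² + n/σ²) = n·σ₀²/(σ² + n·σ₀²) = 15·19.5364/(171.61 + 15·19.5364) = 293.046/464.656 = 0.6307.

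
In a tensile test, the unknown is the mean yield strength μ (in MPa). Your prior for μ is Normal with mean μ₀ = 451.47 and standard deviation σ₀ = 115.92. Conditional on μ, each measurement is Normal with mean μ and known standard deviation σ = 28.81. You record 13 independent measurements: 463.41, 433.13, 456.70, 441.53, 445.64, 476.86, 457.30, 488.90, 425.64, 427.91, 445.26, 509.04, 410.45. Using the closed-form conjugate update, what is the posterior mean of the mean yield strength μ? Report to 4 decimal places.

452.4392

For Normal data with known variance σ², a Normal(μ₀, σ₀²) prior on μ is conjugate. Posterior precision = 1/σ₀² + n/σ²; posterior mean is the precision-weighted average of μ₀ and x̄.
Σxᵢ = 463.41 + 433.13 + 456.70 + 441.53 + 445.64 + 476.86 + 457.30 + 488.90 + 425.64 + 427.91 + 445.26 + 509.04 + 410.45 = 5881.77, so n·x̄ = 5881.77.
σ₀² = 115.92² = 13437.4464, σ² = 28.81² = 830.0161; σ² + n·σ₀² = 830.0161 + 13·13437.4464 = 175516.8193.
Posterior mean = (μ₀/σ₀² + n·x̄/σ²)/(1/σ₀² + n/σ²) = (σ²·μ₀ + σ₀²·n·x̄)/(σ² + n·σ₀²) = (830.0161·451.47 + 13437.4464·5881.77)/175516.8193 = 79410696.480795/175516.8193 = 452.4392.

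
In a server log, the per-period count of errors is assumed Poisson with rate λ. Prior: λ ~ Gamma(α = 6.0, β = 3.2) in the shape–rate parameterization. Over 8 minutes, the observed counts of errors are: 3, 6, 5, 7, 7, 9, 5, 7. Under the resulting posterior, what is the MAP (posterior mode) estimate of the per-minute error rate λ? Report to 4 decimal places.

With a Gamma(shape α, rate β) prior, the Poisson likelihood is conjugate: the posterior is Gamma(α + ΣXᵢ, β + n).
Sum of counts S = 49 over n = 8 minutes.
Posterior: Gamma(α+S, β+n) = Gamma(6.0+49, 3.2+8) = Gamma(55.0, 11.2).
Mode of Gamma(α,β) for α≥1 is (α−1)/β = 54.0/11.2 = 4.8214.

4.8214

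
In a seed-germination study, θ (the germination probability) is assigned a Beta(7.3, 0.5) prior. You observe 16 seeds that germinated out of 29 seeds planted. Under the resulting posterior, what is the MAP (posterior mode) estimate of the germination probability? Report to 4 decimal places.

0.6408

The Beta prior is conjugate to a Binomial/Bernoulli likelihood; the update adds successes to α and failures to β.
Posterior: Beta(α+k, β+n−k) = Beta(7.3+16, 0.5+13) = Beta(23.3, 13.5).
Mode of Beta(a,b) for a,b>1 is (a−1)/(a+b−2) = 22.3/34.8 = 0.6408.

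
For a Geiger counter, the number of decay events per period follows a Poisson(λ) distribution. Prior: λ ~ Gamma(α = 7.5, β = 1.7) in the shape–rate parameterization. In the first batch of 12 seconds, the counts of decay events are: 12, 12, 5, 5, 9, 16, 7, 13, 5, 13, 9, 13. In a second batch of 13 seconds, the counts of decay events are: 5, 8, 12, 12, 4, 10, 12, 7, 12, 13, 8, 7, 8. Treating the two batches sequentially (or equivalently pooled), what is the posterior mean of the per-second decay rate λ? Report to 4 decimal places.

9.1573

With a Gamma(shape α, rate β) prior, the Poisson likelihood is conjugate: the posterior is Gamma(α + ΣXᵢ, β + n).
Batch 1: sum of counts S = 119 over n = 12 seconds.
After batch 1: Gamma(α+S, β+n) = Gamma(7.5+119, 1.7+12) = Gamma(126.5, 13.7).
Batch 2: sum of counts S = 118 over n = 13 seconds.
After batch 2: Gamma(α+S, β+n) = Gamma(126.5+118, 13.7+13) = Gamma(244.5, 26.7).
Posterior mean = α/β = 244.5/26.7 = 9.1573.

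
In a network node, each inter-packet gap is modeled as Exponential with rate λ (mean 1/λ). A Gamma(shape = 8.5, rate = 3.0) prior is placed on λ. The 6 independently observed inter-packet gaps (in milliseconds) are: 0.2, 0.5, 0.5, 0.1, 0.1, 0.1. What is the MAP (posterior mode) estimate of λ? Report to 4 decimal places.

3.0000

With a Gamma(shape α, rate β) prior on the exponential rate λ, the posterior after n observations with total T = Σxᵢ is Gamma(α+n, β+T).
Sum of observations T = 1.5 milliseconds; n = 6.
Posterior: Gamma(8.5+6, 3.0+1.5) = Gamma(14.5, 4.5).
Mode = (α−1)/β = 3.0000.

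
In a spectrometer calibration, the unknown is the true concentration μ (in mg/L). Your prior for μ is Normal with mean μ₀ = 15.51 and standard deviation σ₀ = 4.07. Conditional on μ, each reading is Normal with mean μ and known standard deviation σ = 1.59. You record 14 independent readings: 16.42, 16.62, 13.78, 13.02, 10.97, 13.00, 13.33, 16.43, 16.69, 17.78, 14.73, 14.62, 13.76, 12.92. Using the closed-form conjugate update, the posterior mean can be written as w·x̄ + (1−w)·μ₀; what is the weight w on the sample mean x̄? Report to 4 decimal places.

For Normal data with known variance σ², a Normal(μ₀, σ₀²) prior on μ is conjugate. Posterior precision = 1/σ₀² + n/σ²; posterior mean is the precision-weighted average of μ₀ and x̄.
σ₀² = 4.07² = 16.5649, σ² = 1.59² = 2.5281. Prior precision 1/σ₀² = 1/16.5649; data precision n/σ² = 14/2.5281.
w = (n/σ²)/(1/σ₀² + n/σ²) = n·σ₀²/(σ² + n·σ₀²) = 14·16.5649/(2.5281 + 14·16.5649) = 231.9086/234.4367 = 0.9892.

0.9892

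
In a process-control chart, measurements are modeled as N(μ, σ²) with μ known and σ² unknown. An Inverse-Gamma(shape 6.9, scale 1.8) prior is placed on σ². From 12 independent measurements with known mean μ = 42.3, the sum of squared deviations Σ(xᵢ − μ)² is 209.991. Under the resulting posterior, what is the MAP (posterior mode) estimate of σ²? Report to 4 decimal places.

7.6831

With known mean μ and an Inverse-Gamma(α, β) prior on σ², the Normal likelihood is conjugate: posterior is Inv-Gamma(α + n/2, β + Σ(xᵢ−μ)²/2).
Posterior: Inv-Gamma(6.9 + 12/2, 1.8 + 209.991/2) = Inv-Gamma(12.90, 106.7955).
Mode = β/(α+1) = 106.7955/13.90 = 7.6831.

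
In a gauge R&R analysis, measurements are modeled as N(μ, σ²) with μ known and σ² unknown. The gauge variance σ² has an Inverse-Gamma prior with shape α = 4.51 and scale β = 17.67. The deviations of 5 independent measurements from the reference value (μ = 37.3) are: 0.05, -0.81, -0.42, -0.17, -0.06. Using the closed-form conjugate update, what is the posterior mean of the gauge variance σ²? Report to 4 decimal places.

With known mean μ and an Inverse-Gamma(α, β) prior on σ², the Normal likelihood is conjugate: posterior is Inv-Gamma(α + n/2, β + Σ(xᵢ−μ)²/2).
Σ(xᵢ−μ)² = (0.05)² + (-0.81)² + (-0.42)² + (-0.17)² + (-0.06)² = 0.8675.
Posterior: Inv-Gamma(4.51 + 5/2, 17.67 + 0.8675/2) = Inv-Gamma(7.01, 18.10375).
E[σ²|data] = β/(α−1) = 18.10375/6.01 = 3.0123.

3.0123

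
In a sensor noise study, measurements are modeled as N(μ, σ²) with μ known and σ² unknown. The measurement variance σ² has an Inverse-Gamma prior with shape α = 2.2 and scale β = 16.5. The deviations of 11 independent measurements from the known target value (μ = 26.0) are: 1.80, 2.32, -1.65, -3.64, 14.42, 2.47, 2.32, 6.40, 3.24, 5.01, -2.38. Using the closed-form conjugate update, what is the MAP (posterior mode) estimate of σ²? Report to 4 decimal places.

With known mean μ and an Inverse-Gamma(α, β) prior on σ², the Normal likelihood is conjugate: posterior is Inv-Gamma(α + n/2, β + Σ(xᵢ−μ)²/2).
Σ(xᵢ−μ)² = (1.80)² + (2.32)² + (-1.65)² + (-3.64)² + (14.42)² + (2.47)² + (2.32)² + (6.40)² + (3.24)² + (5.01)² + (-2.38)² = 326.2363.
Posterior: Inv-Gamma(2.2 + 11/2, 16.5 + 326.2363/2) = Inv-Gamma(7.70, 179.61815).
Mode = β/(α+1) = 179.61815/8.70 = 20.6458.

20.6458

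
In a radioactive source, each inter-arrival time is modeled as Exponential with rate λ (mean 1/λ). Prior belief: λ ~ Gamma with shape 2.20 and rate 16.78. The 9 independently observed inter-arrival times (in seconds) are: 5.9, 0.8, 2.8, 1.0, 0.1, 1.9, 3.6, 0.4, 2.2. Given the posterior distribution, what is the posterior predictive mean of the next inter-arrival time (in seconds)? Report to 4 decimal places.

With a Gamma(shape α, rate β) prior on the exponential rate λ, the posterior after n observations with total T = Σxᵢ is Gamma(α+n, β+T).
Sum of observations T = 18.7 seconds; n = 9.
Posterior: Gamma(2.20+9, 16.78+18.7) = Gamma(11.20, 35.48).
The predictive distribution for the next observation is Lomax; its mean is β/(α−1) = 35.48/10.20 = 3.4784.

3.4784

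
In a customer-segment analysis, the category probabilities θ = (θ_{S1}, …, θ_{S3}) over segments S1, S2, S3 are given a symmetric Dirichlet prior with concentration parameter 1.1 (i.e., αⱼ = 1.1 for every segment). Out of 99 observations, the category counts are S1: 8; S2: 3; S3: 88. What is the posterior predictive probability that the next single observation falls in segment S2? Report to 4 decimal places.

0.0401

The Dirichlet prior is conjugate to the Multinomial likelihood: each posterior αⱼ = prior αⱼ + observed count nⱼ.
Posterior concentration: (9.1, 4.1, 89.1), total = 102.3.
P(next = S2 | data) = α_{S2}/Σα = 0.0401.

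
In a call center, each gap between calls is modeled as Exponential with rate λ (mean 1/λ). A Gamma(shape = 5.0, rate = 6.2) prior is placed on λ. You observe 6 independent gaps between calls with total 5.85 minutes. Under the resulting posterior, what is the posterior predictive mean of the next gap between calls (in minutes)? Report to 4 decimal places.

With a Gamma(shape α, rate β) prior on the exponential rate λ, the posterior after n observations with total T = Σxᵢ is Gamma(α+n, β+T).
Posterior: Gamma(5.0+6, 6.2+5.85) = Gamma(11.0, 12.05).
The predictive distribution for the next observation is Lomax; its mean is β/(α−1) = 12.05/10.0 = 1.2050.

1.2050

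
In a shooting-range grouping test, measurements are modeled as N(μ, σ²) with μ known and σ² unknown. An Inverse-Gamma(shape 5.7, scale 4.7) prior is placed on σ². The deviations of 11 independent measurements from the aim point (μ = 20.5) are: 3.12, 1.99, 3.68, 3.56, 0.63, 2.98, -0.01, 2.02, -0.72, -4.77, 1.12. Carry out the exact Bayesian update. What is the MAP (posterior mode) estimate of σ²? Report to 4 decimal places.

3.5735

With known mean μ and an Inverse-Gamma(α, β) prior on σ², the Normal likelihood is conjugate: posterior is Inv-Gamma(α + n/2, β + Σ(xᵢ−μ)²/2).
Σ(xᵢ−μ)² = (3.12)² + (1.99)² + (3.68)² + (3.56)² + (0.63)² + (2.98)² + (-0.01)² + (2.02)² + (-0.72)² + (-4.77)² + (1.12)² = 77.7940.
Posterior: Inv-Gamma(5.7 + 11/2, 4.7 + 77.7940/2) = Inv-Gamma(11.20, 43.59700).
Mode = β/(α+1) = 43.59700/12.20 = 3.5735.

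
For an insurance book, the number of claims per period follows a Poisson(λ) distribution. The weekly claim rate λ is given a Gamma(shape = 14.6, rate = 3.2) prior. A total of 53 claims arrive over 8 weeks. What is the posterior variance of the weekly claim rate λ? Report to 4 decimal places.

With a Gamma(shape α, rate β) prior, the Poisson likelihood is conjugate: the posterior is Gamma(α + ΣXᵢ, β + n).
Posterior: Gamma(α+S, β+n) = Gamma(14.6+53, 3.2+8) = Gamma(67.6, 11.2).
Var = α/β² = 67.6/11.2² = 0.5389.

0.5389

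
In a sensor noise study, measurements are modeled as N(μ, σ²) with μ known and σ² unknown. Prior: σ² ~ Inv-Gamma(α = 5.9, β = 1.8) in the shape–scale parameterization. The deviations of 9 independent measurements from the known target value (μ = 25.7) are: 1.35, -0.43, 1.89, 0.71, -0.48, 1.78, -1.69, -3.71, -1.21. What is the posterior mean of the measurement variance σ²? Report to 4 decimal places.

1.6578

With known mean μ and an Inverse-Gamma(α, β) prior on σ², the Normal likelihood is conjugate: posterior is Inv-Gamma(α + n/2, β + Σ(xᵢ−μ)²/2).
Σ(xᵢ−μ)² = (1.35)² + (-0.43)² + (1.89)² + (0.71)² + (-0.48)² + (1.78)² + (-1.69)² + (-3.71)² + (-1.21)² = 27.5667.
Posterior: Inv-Gamma(5.9 + 9/2, 1.8 + 27.5667/2) = Inv-Gamma(10.40, 15.58335).
E[σ²|data] = β/(α−1) = 15.58335/9.40 = 1.6578.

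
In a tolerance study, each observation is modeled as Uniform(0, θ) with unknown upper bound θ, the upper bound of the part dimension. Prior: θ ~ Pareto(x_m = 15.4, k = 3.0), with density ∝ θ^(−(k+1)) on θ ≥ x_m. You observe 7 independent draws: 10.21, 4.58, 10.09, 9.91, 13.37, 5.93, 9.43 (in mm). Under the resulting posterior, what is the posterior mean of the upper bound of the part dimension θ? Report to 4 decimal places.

17.1111

A Pareto(scale x_m, shape k) prior on the upper bound θ of Uniform(0, θ) is conjugate: posterior is Pareto(max(x_m, max xᵢ), k + n).
Sample maximum = 13.37; prior scale x_m = 15.4 → posterior scale = max = 15.40.
Posterior shape = 3.0 + 7 = 10.0.
E[θ|data] = k·x_m/(k−1) = 10.0·15.40/9.0 = 17.1111.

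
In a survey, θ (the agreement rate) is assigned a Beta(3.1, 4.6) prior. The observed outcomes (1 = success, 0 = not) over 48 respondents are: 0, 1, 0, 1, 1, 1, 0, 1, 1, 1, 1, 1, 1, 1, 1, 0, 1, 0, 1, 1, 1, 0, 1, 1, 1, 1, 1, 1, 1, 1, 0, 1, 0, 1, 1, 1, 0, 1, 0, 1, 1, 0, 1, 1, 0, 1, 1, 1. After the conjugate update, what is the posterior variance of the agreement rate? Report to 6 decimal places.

0.003690

The Beta prior is conjugate to a Binomial/Bernoulli likelihood; the update adds successes to α and failures to β.
Posterior: Beta(α+k, β+n−k) = Beta(3.1+36, 4.6+12) = Beta(39.1, 16.6).
Var = αβ/((α+β)²(α+β+1)) = 39.1·16.6/(55.7²·56.7) = 0.003690.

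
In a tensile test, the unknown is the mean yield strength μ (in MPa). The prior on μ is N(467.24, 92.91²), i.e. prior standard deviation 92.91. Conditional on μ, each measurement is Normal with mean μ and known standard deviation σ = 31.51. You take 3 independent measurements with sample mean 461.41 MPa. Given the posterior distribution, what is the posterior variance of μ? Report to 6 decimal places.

318.739599

For Normal data with known variance σ², a Normal(μ₀, σ₀²) prior on μ is conjugate. Posterior precision = 1/σ₀² + n/σ²; posterior mean is the precision-weighted average of μ₀ and x̄.
σ₀² = 92.91² = 8632.2681, σ² = 31.51² = 992.8801; σ² + n·σ₀² = 992.8801 + 3·8632.2681 = 26889.6844.
Posterior precision = 1/σ₀² + n/σ² = 1/8632.2681 + 3/992.8801 = (σ² + n·σ₀²)/(σ₀²σ²) = 26889.6844/(8632.2681·992.8801); posterior variance σₙ² = σ₀²σ²/(σ² + n·σ₀²) = 8632.2681·992.8801/26889.6844 = 318.739599.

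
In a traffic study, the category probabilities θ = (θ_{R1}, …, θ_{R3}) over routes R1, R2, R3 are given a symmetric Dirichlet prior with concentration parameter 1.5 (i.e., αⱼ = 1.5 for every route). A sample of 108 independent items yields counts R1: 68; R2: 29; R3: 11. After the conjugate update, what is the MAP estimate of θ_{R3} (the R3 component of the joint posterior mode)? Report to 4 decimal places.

The Dirichlet prior is conjugate to the Multinomial likelihood: each posterior αⱼ = prior αⱼ + observed count nⱼ.
Posterior concentration: (69.5, 30.5, 12.5), total = 112.5.
Joint mode component: (α_{R3}−1)/(Σα−K) = 11.5/109.5 = 0.1050.

0.1050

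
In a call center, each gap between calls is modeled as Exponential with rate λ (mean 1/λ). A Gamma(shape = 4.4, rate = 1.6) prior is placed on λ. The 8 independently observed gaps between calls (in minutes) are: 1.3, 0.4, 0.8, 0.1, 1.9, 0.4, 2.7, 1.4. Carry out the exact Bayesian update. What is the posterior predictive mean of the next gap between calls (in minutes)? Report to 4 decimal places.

With a Gamma(shape α, rate β) prior on the exponential rate λ, the posterior after n observations with total T = Σxᵢ is Gamma(α+n, β+T).
Sum of observations T = 9.0 minutes; n = 8.
Posterior: Gamma(4.4+8, 1.6+9.0) = Gamma(12.4, 10.6).
The predictive distribution for the next observation is Lomax; its mean is β/(α−1) = 10.6/11.4 = 0.9298.

0.9298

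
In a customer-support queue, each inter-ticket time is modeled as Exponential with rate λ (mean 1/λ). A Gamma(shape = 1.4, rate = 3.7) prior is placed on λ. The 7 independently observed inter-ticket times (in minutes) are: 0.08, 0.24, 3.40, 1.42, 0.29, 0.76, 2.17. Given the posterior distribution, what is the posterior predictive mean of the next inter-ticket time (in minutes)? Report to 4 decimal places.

1.6297

With a Gamma(shape α, rate β) prior on the exponential rate λ, the posterior after n observations with total T = Σxᵢ is Gamma(α+n, β+T).
Sum of observations T = 8.36 minutes; n = 7.
Posterior: Gamma(1.4+7, 3.7+8.36) = Gamma(8.4, 12.06).
The predictive distribution for the next observation is Lomax; its mean is β/(α−1) = 12.06/7.4 = 1.6297.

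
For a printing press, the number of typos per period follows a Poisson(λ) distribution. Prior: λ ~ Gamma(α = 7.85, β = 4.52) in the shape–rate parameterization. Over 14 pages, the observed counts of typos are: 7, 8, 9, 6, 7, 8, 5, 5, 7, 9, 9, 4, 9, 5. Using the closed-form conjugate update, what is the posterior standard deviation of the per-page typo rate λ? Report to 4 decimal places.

0.5555

With a Gamma(shape α, rate β) prior, the Poisson likelihood is conjugate: the posterior is Gamma(α + ΣXᵢ, β + n).
Sum of counts S = 98 over n = 14 pages.
Posterior: Gamma(α+S, β+n) = Gamma(7.85+98, 4.52+14) = Gamma(105.85, 18.52).
SD = √α/β = √105.85/18.52 = 0.5555.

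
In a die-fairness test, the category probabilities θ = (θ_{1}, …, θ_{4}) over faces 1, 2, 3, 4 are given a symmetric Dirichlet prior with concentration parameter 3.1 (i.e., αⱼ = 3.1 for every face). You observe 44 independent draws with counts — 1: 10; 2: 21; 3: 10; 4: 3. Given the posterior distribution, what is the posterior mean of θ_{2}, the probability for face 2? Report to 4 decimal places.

The Dirichlet prior is conjugate to the Multinomial likelihood: each posterior αⱼ = prior αⱼ + observed count nⱼ.
Posterior concentration: (13.1, 24.1, 13.1, 6.1), total = 56.4.
E[θ_{2}|data] = α_{2}/Σα = 24.1/56.4 = 0.4273.

0.4273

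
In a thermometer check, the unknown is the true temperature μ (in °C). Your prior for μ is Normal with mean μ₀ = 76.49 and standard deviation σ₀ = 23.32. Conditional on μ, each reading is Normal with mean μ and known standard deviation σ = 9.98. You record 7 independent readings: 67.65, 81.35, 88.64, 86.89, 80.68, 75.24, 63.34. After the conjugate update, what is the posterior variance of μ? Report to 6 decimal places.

For Normal data with known variance σ², a Normal(μ₀, σ₀²) prior on μ is conjugate. Posterior precision = 1/σ₀² + n/σ²; posterior mean is the precision-weighted average of μ₀ and x̄.
σ₀² = 23.32² = 543.8224, σ² = 9.98² = 99.6004; σ² + n·σ₀² = 99.6004 + 7·543.8224 = 3906.3572.
Posterior precision = 1/σ₀² + n/σ² = 1/543.8224 + 7/99.6004 = (σ² + n·σ₀²)/(σ₀²σ²) = 3906.3572/(543.8224·99.6004); posterior variance σₙ² = σ₀²σ²/(σ² + n·σ₀²) = 543.8224·99.6004/3906.3572 = 13.865841.

13.865841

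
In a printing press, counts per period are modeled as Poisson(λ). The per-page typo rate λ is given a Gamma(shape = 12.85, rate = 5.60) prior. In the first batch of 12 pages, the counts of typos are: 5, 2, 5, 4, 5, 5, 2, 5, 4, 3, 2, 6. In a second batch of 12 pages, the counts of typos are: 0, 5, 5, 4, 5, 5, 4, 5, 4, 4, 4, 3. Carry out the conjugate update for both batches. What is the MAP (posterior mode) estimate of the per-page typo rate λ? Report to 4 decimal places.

With a Gamma(shape α, rate β) prior, the Poisson likelihood is conjugate: the posterior is Gamma(α + ΣXᵢ, β + n).
Batch 1: sum of counts S = 48 over n = 12 pages.
After batch 1: Gamma(α+S, β+n) = Gamma(12.85+48, 5.60+12) = Gamma(60.85, 17.60).
Batch 2: sum of counts S = 48 over n = 12 pages.
After batch 2: Gamma(α+S, β+n) = Gamma(60.85+48, 17.60+12) = Gamma(108.85, 29.60).
Mode of Gamma(α,β) for α≥1 is (α−1)/β = 107.85/29.60 = 3.6436.

3.6436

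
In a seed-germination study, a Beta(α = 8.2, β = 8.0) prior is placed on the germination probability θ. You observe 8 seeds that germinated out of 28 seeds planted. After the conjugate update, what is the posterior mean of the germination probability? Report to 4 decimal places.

0.3665

The Beta prior is conjugate to a Binomial/Bernoulli likelihood; the update adds successes to α and failures to β.
Posterior: Beta(α+k, β+n−k) = Beta(8.2+8, 8.0+20) = Beta(16.2, 28.0).
Posterior mean = α/(α+β) = 16.2/44.2 = 0.3665.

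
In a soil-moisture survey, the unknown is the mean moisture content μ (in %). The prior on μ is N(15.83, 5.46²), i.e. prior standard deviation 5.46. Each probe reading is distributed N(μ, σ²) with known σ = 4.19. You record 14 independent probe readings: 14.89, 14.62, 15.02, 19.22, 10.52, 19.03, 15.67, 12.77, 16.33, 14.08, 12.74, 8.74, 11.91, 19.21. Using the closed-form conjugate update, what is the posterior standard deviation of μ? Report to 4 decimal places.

1.0970

For Normal data with known variance σ², a Normal(μ₀, σ₀²) prior on μ is conjugate. Posterior precision = 1/σ₀² + n/σ²; posterior mean is the precision-weighted average of μ₀ and x̄.
σ₀² = 5.46² = 29.8116, σ² = 4.19² = 17.5561; σ² + n·σ₀² = 17.5561 + 14·29.8116 = 434.9185.
Posterior precision = 1/σ₀² + n/σ² = 1/29.8116 + 14/17.5561 = (σ² + n·σ₀²)/(σ₀²σ²) = 434.9185/(29.8116·17.5561); posterior variance σₙ² = σ₀²σ²/(σ² + n·σ₀²) = 29.8116·17.5561/434.9185 = 1.203387.
Posterior SD = √σₙ² = √(29.8116·17.5561/434.9185) = 1.0970.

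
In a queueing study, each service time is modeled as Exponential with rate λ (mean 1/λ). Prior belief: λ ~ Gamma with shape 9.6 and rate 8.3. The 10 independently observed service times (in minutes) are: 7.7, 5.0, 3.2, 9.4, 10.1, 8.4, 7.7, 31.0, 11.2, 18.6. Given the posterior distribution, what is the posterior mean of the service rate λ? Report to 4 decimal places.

With a Gamma(shape α, rate β) prior on the exponential rate λ, the posterior after n observations with total T = Σxᵢ is Gamma(α+n, β+T).
Sum of observations T = 112.3 minutes; n = 10.
Posterior: Gamma(9.6+10, 8.3+112.3) = Gamma(19.6, 120.6).
Posterior mean of λ = α/β = 19.6/120.6 = 0.1625.

0.1625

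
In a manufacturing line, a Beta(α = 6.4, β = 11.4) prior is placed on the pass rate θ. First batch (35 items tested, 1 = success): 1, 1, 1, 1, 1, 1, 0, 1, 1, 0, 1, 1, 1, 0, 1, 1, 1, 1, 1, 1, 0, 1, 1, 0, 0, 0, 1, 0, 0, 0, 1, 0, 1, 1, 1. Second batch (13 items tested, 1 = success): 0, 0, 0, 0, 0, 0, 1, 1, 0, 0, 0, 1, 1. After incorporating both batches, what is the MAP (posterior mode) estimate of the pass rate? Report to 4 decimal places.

The Beta prior is conjugate to a Binomial/Bernoulli likelihood; the update adds successes to α and failures to β.
After batch 1: Beta(6.4+24, 11.4+11) = Beta(30.4, 22.4).
After batch 2: Beta(30.4+4, 22.4+9) = Beta(34.4, 31.4).
Mode of Beta(a,b) for a,b>1 is (a−1)/(a+b−2) = 33.4/63.8 = 0.5235.

0.5235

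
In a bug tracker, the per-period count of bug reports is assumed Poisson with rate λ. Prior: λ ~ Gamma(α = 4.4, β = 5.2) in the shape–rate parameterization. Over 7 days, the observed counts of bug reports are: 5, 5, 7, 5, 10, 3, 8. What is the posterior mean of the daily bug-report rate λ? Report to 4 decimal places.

With a Gamma(shape α, rate β) prior, the Poisson likelihood is conjugate: the posterior is Gamma(α + ΣXᵢ, β + n).
Sum of counts S = 43 over n = 7 days.
Posterior: Gamma(α+S, β+n) = Gamma(4.4+43, 5.2+7) = Gamma(47.4, 12.2).
Posterior mean = α/β = 47.4/12.2 = 3.8852.

3.8852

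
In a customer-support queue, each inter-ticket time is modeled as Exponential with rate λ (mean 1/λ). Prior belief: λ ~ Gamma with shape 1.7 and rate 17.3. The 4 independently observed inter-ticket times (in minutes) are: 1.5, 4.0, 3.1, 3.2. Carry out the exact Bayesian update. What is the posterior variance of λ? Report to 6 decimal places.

With a Gamma(shape α, rate β) prior on the exponential rate λ, the posterior after n observations with total T = Σxᵢ is Gamma(α+n, β+T).
Sum of observations T = 11.8 minutes; n = 4.
Posterior: Gamma(1.7+4, 17.3+11.8) = Gamma(5.7, 29.1).
Var = α/β² = 0.006731.

0.006731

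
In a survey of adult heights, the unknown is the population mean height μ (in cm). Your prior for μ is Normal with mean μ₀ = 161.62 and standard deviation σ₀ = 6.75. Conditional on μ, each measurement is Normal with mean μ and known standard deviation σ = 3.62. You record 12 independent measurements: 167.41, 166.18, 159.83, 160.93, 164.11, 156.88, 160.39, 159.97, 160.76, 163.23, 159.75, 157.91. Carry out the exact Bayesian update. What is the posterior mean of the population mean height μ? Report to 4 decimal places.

For Normal data with known variance σ², a Normal(μ₀, σ₀²) prior on μ is conjugate. Posterior precision = 1/σ₀² + n/σ²; posterior mean is the precision-weighted average of μ₀ and x̄.
Σxᵢ = 167.41 + 166.18 + 159.83 + 160.93 + 164.11 + 156.88 + 160.39 + 159.97 + 160.76 + 163.23 + 159.75 + 157.91 = 1937.35, so n·x̄ = 1937.35.
σ₀² = 6.75² = 45.5625, σ² = 3.62² = 13.1044; σ² + n·σ₀² = 13.1044 + 12·45.5625 = 559.8544.
Posterior mean = (μ₀/σ₀² + n·x̄/σ²)/(1/σ₀² + n/σ²) = (σ²·μ₀ + σ₀²·n·x̄)/(σ² + n·σ₀²) = (13.1044·161.62 + 45.5625·1937.35)/559.8544 = 90388.442503/559.8544 = 161.4499.

161.4499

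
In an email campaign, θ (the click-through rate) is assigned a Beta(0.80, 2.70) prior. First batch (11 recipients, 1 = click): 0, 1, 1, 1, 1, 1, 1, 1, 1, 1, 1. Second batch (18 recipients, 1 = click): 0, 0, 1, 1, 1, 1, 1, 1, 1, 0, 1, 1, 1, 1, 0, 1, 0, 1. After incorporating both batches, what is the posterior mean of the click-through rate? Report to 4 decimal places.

The Beta prior is conjugate to a Binomial/Bernoulli likelihood; the update adds successes to α and failures to β.
After batch 1: Beta(0.80+10, 2.70+1) = Beta(10.80, 3.70).
After batch 2: Beta(10.80+13, 3.70+5) = Beta(23.80, 8.70).
Posterior mean = α/(α+β) = 23.80/32.50 = 0.7323.

0.7323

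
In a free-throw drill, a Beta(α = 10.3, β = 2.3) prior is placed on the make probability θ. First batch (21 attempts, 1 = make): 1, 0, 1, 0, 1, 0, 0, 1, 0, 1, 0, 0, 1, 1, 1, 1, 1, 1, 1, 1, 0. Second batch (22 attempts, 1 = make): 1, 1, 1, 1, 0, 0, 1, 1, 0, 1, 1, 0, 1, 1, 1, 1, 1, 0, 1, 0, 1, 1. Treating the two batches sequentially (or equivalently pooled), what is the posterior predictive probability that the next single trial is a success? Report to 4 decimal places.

The Beta prior is conjugate to a Binomial/Bernoulli likelihood; the update adds successes to α and failures to β.
After batch 1: Beta(10.3+13, 2.3+8) = Beta(23.3, 10.3).
After batch 2: Beta(23.3+16, 10.3+6) = Beta(39.3, 16.3).
For a single future Bernoulli trial, P(success | data) = α/(α+β) = 0.7068.

0.7068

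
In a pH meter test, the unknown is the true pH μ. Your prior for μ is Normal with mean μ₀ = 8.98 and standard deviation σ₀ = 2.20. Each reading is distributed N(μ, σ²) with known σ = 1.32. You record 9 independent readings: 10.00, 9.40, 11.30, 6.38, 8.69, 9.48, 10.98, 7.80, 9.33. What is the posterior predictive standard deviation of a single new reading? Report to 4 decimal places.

For Normal data with known variance σ², a Normal(μ₀, σ₀²) prior on μ is conjugate. Posterior precision = 1/σ₀² + n/σ²; posterior mean is the precision-weighted average of μ₀ and x̄.
σ₀² = 2.20² = 4.84, σ² = 1.32² = 1.7424; σ² + n·σ₀² = 1.7424 + 9·4.84 = 45.3024.
Posterior precision = 1/σ₀² + n/σ² = 1/4.84 + 9/1.7424 = (σ² + n·σ₀²)/(σ₀²σ²) = 45.3024/(4.84·1.7424); posterior variance σₙ² = σ₀²σ²/(σ² + n·σ₀²) = 4.84·1.7424/45.3024 = 0.186154.
Predictive variance for one new observation = σₙ² + σ² = 4.84·1.7424/45.3024 + 1.7424 = σ²·(σ₀² + 45.3024)/45.3024 = 1.7424·50.1424/45.3024 = 1.928554; SD = √(1.7424·50.1424/45.3024) = 1.3887.

1.3887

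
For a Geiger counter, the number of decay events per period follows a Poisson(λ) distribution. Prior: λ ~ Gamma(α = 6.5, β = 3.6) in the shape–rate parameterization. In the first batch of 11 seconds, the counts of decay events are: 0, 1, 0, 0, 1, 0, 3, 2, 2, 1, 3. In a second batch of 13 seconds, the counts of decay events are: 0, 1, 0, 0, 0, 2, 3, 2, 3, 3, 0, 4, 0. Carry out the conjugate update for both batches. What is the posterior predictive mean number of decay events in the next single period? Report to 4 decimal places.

With a Gamma(shape α, rate β) prior, the Poisson likelihood is conjugate: the posterior is Gamma(α + ΣXᵢ, β + n).
Batch 1: sum of counts S = 13 over n = 11 seconds.
After batch 1: Gamma(α+S, β+n) = Gamma(6.5+13, 3.6+11) = Gamma(19.5, 14.6).
Batch 2: sum of counts S = 18 over n = 13 seconds.
After batch 2: Gamma(α+S, β+n) = Gamma(19.5+18, 14.6+13) = Gamma(37.5, 27.6).
The predictive distribution for one future period is NegBinom with mean α/β = 1.3587.

1.3587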